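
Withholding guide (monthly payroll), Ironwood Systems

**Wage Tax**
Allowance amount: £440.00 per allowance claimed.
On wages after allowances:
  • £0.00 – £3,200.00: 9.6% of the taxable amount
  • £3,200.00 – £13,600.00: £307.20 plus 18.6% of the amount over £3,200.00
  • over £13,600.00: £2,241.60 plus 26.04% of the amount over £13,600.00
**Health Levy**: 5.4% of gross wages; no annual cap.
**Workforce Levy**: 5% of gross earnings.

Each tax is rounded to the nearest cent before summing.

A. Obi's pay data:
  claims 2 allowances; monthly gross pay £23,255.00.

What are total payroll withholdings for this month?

£6,945.13

Wage Tax: taxable = £23,255.00 − 2×£440.00 = £22,375.00
  £2,241.60 + 26.04% × (£22,375.00 − £13,600.00) = £2,241.60 + 26.04% × £8,775.00 = £4,526.61
Health Levy: 5.4% × £23,255.00 = £1,255.77
Workforce Levy: 5% × £23,255.00 = £1,162.75
Total: £4,526.61 + £1,255.77 + £1,162.75 = £6,945.13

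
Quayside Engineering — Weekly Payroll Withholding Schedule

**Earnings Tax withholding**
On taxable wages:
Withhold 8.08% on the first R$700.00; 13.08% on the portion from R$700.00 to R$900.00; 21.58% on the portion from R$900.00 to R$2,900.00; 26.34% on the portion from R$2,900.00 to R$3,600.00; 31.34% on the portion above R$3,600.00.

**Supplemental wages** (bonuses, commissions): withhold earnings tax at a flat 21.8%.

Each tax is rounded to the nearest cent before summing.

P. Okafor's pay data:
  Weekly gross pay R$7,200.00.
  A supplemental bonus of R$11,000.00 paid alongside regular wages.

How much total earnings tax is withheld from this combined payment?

R$4,224.94

Earnings Tax: taxable = R$7,200.00
  R$698.70 + 31.34% × (R$7,200.00 − R$3,600.00) = R$698.70 + 31.34% × R$3,600.00 = R$1,826.94
Supplemental (21.8% flat on bonus): 21.8% × R$11,000.00 = R$2,398.00
Total earnings tax: R$1,826.94 + R$2,398.00 = R$4,224.94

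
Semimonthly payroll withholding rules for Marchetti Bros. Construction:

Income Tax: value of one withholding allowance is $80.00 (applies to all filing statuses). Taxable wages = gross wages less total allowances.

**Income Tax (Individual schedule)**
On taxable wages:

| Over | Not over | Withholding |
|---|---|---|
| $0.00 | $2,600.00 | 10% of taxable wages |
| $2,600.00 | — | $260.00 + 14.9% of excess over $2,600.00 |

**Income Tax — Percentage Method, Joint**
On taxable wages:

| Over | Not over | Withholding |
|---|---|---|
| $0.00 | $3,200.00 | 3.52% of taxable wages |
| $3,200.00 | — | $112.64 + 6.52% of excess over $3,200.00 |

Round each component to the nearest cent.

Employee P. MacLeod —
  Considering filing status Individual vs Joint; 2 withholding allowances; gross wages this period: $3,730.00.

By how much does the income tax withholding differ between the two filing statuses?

$267.77

Income Tax (Individual): taxable = $3,730.00 − 2×$80.00 = $3,570.00
  $260.00 + 14.9% × ($3,570.00 − $2,600.00) = $260.00 + 14.9% × $970.00 = $404.53
Income Tax (Joint): taxable = $3,730.00 − 2×$80.00 = $3,570.00
  $112.64 + 6.52% × ($3,570.00 − $3,200.00) = $112.64 + 6.52% × $370.00 = $136.76
Difference: |$404.53 − $136.76| = $267.77 (higher under Individual)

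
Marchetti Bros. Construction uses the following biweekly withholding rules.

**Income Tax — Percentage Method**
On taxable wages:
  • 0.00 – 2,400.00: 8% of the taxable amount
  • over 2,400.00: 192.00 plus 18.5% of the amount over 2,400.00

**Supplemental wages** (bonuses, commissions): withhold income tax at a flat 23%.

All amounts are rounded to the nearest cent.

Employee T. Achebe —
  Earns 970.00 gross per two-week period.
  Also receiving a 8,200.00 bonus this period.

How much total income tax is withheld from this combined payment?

Income Tax: taxable = 970.00
  8% × 970.00 = 77.60
Supplemental (23% flat on bonus): 23% × 8,200.00 = 1,886.00
Total income tax: 77.60 + 1,886.00 = 1,963.60

1,963.60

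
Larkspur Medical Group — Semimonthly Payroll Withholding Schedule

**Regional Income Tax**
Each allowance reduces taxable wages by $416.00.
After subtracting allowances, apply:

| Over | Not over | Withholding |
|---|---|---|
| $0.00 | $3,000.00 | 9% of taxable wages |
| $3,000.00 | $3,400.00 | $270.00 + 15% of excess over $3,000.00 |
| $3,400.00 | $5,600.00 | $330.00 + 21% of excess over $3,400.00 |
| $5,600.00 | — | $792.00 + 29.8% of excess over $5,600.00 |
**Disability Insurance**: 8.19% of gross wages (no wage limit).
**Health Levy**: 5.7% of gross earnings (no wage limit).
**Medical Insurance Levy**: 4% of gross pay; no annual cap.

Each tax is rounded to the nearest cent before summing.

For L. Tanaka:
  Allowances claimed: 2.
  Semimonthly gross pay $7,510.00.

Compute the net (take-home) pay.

$5,053.22

Regional Income Tax: taxable = $7,510.00 − 2×$416.00 = $6,678.00
  $792.00 + 29.8% × ($6,678.00 − $5,600.00) = $792.00 + 29.8% × $1,078.00 = $1,113.24
Disability Insurance: 8.19% × $7,510.00 = $615.07
Health Levy: 5.7% × $7,510.00 = $428.07
Medical Insurance Levy: 4% × $7,510.00 = $300.40
Total withheld: $1,113.24 + $615.07 + $428.07 + $300.40 = $2,456.78
Net pay: $7,510.00 − $2,456.78 = $5,053.22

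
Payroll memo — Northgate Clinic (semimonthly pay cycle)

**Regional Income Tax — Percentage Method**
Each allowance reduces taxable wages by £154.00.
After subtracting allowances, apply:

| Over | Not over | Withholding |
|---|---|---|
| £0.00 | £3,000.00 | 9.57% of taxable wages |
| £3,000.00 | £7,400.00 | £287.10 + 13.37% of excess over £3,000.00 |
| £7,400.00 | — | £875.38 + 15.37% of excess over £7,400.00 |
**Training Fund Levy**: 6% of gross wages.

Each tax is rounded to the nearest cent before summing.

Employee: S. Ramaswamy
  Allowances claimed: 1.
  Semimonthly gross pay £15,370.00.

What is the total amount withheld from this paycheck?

Regional Income Tax: taxable = £15,370.00 − 1×£154.00 = £15,216.00
  £875.38 + 15.37% × (£15,216.00 − £7,400.00) = £875.38 + 15.37% × £7,816.00 = £2,076.70
Training Fund Levy: 6% × £15,370.00 = £922.20
Total: £2,076.70 + £922.20 = £2,998.90

£2,998.90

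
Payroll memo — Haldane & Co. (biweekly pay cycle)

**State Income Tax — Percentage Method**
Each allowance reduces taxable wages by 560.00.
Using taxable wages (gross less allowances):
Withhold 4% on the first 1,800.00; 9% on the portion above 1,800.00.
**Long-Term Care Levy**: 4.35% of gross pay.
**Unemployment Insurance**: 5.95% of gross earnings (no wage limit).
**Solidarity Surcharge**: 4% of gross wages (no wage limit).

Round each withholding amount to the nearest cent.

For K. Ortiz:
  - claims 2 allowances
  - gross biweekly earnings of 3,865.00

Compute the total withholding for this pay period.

State Income Tax: taxable = 3,865.00 − 2×560.00 = 2,745.00
  72.00 + 9% × (2,745.00 − 1,800.00) = 72.00 + 9% × 945.00 = 157.05
Long-Term Care Levy: 4.35% × 3,865.00 = 168.13
Unemployment Insurance: 5.95% × 3,865.00 = 229.97
Solidarity Surcharge: 4% × 3,865.00 = 154.60
Total: 157.05 + 168.13 + 229.97 + 154.60 = 709.75

709.75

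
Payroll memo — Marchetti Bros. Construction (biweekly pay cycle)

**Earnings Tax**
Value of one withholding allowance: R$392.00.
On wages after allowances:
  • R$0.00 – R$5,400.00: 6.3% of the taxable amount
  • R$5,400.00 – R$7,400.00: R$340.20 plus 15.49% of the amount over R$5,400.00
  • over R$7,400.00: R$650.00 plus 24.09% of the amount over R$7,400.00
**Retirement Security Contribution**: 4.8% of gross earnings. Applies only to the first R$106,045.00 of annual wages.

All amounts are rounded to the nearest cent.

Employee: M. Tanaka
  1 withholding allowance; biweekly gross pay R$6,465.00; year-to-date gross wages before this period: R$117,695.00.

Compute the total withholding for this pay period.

Earnings Tax: taxable = R$6,465.00 − 1×R$392.00 = R$6,073.00
  R$340.20 + 15.49% × (R$6,073.00 − R$5,400.00) = R$340.20 + 15.49% × R$673.00 = R$444.45
Retirement Security Contribution: YTD R$117,695.00 ≥ cap R$106,045.00 → R$0.00
Total: R$444.45 + R$0.00 = R$444.45

R$444.45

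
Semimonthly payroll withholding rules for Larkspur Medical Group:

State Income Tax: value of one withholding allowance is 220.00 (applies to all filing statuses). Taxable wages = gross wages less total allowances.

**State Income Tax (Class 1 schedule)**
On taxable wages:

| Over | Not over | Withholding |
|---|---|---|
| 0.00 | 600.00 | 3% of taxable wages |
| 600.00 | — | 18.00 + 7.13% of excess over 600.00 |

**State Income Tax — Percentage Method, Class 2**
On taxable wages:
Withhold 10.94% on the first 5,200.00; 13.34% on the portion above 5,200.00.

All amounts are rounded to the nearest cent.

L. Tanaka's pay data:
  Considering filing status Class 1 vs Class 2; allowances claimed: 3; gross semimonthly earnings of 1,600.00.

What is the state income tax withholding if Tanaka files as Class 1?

42.24

State Income Tax (Class 1): taxable = 1,600.00 − 3×220.00 = 940.00
  18.00 + 7.13% × (940.00 − 600.00) = 18.00 + 7.13% × 340.00 = 42.24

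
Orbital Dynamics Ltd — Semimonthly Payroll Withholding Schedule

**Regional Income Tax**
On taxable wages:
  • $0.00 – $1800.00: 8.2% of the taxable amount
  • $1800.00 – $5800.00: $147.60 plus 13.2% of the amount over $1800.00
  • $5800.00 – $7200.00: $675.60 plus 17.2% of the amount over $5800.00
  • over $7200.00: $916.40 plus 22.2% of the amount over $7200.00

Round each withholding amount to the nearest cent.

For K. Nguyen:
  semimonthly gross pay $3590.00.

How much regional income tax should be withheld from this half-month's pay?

$383.88

Regional Income Tax: taxable = $3590.00
  $147.60 + 13.2% × ($3590.00 − $1800.00) = $147.60 + 13.2% × $1790.00 = $383.88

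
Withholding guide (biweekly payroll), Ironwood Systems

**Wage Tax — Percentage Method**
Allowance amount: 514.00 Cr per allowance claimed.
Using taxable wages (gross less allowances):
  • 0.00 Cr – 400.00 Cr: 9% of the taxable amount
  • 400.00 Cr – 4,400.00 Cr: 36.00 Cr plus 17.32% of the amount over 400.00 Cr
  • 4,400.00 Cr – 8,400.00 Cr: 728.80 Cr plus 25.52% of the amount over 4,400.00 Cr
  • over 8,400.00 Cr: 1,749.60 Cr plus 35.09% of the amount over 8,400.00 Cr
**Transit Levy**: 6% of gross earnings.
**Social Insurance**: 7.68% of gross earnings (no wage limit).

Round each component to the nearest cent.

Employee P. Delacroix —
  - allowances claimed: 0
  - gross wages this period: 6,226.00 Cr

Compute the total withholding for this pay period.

2,046.52 Cr

Wage Tax: taxable = 6,226.00 Cr
  728.80 Cr + 25.52% × (6,226.00 Cr − 4,400.00 Cr) = 728.80 Cr + 25.52% × 1,826.00 Cr = 1,194.80 Cr
Transit Levy: 6% × 6,226.00 Cr = 373.56 Cr
Social Insurance: 7.68% × 6,226.00 Cr = 478.16 Cr
Total: 1,194.80 Cr + 373.56 Cr + 478.16 Cr = 2,046.52 Cr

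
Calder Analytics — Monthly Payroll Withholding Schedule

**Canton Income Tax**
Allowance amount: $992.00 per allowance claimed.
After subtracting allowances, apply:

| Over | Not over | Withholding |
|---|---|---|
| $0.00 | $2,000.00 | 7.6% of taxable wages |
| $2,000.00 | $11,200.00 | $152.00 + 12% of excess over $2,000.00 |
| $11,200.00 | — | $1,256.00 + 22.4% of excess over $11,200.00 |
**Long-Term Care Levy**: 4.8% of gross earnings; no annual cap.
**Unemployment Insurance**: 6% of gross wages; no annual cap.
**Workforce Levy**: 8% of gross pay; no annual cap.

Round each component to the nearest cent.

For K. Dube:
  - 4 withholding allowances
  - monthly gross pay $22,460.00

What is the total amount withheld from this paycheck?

Canton Income Tax: taxable = $22,460.00 − 4×$992.00 = $18,492.00
  $1,256.00 + 22.4% × ($18,492.00 − $11,200.00) = $1,256.00 + 22.4% × $7,292.00 = $2,889.41
Long-Term Care Levy: 4.8% × $22,460.00 = $1,078.08
Unemployment Insurance: 6% × $22,460.00 = $1,347.60
Workforce Levy: 8% × $22,460.00 = $1,796.80
Total: $2,889.41 + $1,078.08 + $1,347.60 + $1,796.80 = $7,111.89

$7,111.89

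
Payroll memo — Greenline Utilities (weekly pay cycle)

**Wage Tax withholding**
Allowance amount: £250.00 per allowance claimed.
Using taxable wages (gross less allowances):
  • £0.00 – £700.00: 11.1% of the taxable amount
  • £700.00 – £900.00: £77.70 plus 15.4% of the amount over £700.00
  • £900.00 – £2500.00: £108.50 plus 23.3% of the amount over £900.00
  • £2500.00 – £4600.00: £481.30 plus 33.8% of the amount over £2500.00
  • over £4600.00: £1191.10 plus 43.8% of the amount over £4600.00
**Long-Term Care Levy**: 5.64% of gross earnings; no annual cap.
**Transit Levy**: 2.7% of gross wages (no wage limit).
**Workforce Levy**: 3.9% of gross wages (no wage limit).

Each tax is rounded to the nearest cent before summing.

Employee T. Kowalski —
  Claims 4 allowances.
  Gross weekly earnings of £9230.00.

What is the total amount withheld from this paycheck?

Wage Tax: taxable = £9230.00 − 4×£250.00 = £8230.00
  £1191.10 + 43.8% × (£8230.00 − £4600.00) = £1191.10 + 43.8% × £3630.00 = £2781.04
Long-Term Care Levy: 5.64% × £9230.00 = £520.57
Transit Levy: 2.7% × £9230.00 = £249.21
Workforce Levy: 3.9% × £9230.00 = £359.97
Total: £2781.04 + £520.57 + £249.21 + £359.97 = £3910.79

£3910.79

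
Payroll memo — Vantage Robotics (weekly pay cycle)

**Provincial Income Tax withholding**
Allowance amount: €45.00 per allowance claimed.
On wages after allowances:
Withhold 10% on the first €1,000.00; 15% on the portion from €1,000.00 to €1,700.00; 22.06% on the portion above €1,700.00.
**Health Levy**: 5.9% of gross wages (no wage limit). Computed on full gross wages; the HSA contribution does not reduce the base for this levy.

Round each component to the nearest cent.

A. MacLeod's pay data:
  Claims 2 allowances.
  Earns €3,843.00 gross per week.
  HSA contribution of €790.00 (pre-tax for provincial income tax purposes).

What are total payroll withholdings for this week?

€710.36

Provincial Income Tax: taxable = €3,843.00 − €790.00 − 2×€45.00 = €2,963.00
  €205.00 + 22.06% × (€2,963.00 − €1,700.00) = €205.00 + 22.06% × €1,263.00 = €483.62
Health Levy: 5.9% × €3,843.00 = €226.74
Total: €483.62 + €226.74 = €710.36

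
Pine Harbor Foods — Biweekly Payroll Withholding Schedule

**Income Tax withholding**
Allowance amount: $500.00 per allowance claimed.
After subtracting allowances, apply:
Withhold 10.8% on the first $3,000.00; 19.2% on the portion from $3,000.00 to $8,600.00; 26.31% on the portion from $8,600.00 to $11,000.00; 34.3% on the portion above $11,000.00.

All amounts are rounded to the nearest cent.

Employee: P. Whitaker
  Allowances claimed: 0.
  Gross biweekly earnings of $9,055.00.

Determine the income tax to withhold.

$1,518.91

Income Tax: taxable = $9,055.00
  $1,399.20 + 26.31% × ($9,055.00 − $8,600.00) = $1,399.20 + 26.31% × $455.00 = $1,518.91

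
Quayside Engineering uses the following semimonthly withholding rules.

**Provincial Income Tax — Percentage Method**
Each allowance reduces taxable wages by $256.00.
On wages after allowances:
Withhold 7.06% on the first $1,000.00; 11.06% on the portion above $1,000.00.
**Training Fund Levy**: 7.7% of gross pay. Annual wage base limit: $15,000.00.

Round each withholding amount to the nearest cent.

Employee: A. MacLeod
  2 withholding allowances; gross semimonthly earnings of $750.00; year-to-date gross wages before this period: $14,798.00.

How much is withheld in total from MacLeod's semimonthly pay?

Provincial Income Tax: taxable = $750.00 − 2×$256.00 = $238.00
  7.06% × $238.00 = $16.80
Training Fund Levy: cap $15,000.00 − YTD $14,798.00 = $202.00 subject; 7.7% × $202.00 = $15.55
Total: $16.80 + $15.55 = $32.35

$32.35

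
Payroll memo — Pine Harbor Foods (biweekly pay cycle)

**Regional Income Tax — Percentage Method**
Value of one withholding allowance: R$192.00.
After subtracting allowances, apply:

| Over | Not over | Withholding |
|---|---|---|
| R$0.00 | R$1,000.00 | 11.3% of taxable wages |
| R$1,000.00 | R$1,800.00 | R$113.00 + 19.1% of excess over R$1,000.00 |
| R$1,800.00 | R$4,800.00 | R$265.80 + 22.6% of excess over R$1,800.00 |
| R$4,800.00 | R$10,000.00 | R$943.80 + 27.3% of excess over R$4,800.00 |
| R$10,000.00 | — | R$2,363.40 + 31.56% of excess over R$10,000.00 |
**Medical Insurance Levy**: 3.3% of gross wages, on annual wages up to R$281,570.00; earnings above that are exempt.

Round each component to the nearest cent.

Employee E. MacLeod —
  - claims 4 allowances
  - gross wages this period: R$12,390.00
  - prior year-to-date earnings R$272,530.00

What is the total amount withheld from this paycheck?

R$3,173.62

Regional Income Tax: taxable = R$12,390.00 − 4×R$192.00 = R$11,622.00
  R$2,363.40 + 31.56% × (R$11,622.00 − R$10,000.00) = R$2,363.40 + 31.56% × R$1,622.00 = R$2,875.30
Medical Insurance Levy: cap R$281,570.00 − YTD R$272,530.00 = R$9,040.00 subject; 3.3% × R$9,040.00 = R$298.32
Total: R$2,875.30 + R$298.32 = R$3,173.62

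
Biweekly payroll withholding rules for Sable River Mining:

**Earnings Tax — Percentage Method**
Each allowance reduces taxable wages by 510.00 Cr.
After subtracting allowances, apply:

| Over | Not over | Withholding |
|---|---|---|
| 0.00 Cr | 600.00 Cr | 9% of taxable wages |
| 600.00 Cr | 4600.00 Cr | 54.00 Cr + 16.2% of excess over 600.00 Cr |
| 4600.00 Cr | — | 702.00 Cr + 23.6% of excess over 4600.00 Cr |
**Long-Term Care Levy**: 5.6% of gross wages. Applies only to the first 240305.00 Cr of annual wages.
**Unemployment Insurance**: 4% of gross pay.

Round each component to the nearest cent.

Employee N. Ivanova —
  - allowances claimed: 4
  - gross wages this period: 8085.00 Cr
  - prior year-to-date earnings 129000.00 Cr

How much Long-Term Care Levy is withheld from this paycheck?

452.76 Cr

Long-Term Care Levy: 5.6% × 8085.00 Cr = 452.76 Cr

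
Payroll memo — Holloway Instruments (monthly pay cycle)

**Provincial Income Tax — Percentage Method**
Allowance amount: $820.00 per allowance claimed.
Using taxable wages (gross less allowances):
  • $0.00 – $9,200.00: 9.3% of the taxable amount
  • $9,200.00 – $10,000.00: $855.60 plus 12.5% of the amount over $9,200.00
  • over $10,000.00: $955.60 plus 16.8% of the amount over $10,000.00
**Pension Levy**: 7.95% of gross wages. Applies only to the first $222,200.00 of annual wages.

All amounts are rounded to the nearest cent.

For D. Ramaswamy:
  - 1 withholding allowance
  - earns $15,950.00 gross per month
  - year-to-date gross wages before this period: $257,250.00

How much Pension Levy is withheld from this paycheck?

Pension Levy: YTD $257,250.00 ≥ cap $222,200.00 → $0.00

$0.00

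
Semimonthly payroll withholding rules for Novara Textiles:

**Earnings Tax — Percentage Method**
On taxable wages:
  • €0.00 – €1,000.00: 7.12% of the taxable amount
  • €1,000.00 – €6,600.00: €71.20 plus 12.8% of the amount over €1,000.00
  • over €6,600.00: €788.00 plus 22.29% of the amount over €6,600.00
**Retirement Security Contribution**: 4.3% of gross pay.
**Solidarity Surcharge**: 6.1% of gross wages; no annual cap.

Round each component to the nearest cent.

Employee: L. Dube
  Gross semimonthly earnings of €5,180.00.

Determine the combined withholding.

€1,144.96

Earnings Tax: taxable = €5,180.00
  €71.20 + 12.8% × (€5,180.00 − €1,000.00) = €71.20 + 12.8% × €4,180.00 = €606.24
Retirement Security Contribution: 4.3% × €5,180.00 = €222.74
Solidarity Surcharge: 6.1% × €5,180.00 = €315.98
Total: €606.24 + €222.74 + €315.98 = €1,144.96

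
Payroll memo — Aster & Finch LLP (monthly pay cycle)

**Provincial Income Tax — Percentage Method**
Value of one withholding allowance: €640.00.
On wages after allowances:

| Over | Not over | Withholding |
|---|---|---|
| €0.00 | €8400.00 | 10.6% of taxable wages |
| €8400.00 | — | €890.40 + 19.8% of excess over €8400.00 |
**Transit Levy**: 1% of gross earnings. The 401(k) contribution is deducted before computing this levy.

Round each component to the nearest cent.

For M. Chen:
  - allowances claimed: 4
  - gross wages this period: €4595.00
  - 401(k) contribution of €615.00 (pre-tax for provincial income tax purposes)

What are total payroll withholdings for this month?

Provincial Income Tax: taxable = €4595.00 − €615.00 − 4×€640.00 = €1420.00
  10.6% × €1420.00 = €150.52
Transit Levy: 1% × €3980.00 = €39.80
Total: €150.52 + €39.80 = €190.32

€190.32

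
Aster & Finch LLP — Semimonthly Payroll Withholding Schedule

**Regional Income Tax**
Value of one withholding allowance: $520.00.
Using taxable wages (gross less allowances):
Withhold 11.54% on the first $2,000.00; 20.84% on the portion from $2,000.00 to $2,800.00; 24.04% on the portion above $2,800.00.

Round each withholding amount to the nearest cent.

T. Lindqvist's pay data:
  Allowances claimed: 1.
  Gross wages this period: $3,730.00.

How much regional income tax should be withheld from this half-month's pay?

$496.08

Regional Income Tax: taxable = $3,730.00 − 1×$520.00 = $3,210.00
  $397.52 + 24.04% × ($3,210.00 − $2,800.00) = $397.52 + 24.04% × $410.00 = $496.08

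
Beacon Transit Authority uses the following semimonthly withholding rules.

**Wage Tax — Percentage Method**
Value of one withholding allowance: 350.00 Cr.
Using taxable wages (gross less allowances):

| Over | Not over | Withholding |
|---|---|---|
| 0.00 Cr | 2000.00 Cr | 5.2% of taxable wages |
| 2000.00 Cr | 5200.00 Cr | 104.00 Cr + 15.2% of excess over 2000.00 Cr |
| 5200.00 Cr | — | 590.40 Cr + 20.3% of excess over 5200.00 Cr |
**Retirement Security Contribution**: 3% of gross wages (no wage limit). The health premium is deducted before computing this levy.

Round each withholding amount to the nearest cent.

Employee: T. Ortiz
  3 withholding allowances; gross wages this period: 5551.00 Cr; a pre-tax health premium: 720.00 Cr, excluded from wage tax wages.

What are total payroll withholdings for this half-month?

Wage Tax: taxable = 5551.00 Cr − 720.00 Cr − 3×350.00 Cr = 3781.00 Cr
  104.00 Cr + 15.2% × (3781.00 Cr − 2000.00 Cr) = 104.00 Cr + 15.2% × 1781.00 Cr = 374.71 Cr
Retirement Security Contribution: 3% × 4831.00 Cr = 144.93 Cr
Total: 374.71 Cr + 144.93 Cr = 519.64 Cr

519.64 Cr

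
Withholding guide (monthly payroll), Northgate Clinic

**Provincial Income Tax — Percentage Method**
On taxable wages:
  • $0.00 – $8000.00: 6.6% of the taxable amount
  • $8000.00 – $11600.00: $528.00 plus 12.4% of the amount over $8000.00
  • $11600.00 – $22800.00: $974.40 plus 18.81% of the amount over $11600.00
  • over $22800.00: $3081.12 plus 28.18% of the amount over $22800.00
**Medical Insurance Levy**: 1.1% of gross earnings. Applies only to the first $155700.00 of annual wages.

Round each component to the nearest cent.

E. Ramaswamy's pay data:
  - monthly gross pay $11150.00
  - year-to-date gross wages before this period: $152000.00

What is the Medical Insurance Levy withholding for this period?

Medical Insurance Levy: cap $155700.00 − YTD $152000.00 = $3700.00 subject; 1.1% × $3700.00 = $40.70

$40.70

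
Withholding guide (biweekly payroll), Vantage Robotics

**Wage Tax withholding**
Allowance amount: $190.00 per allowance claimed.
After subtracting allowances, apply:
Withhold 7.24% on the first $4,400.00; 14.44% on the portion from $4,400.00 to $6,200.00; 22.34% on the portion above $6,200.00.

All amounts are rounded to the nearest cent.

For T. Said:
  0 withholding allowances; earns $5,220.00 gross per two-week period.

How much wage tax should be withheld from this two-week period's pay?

$436.97

Wage Tax: taxable = $5,220.00
  $318.56 + 14.44% × ($5,220.00 − $4,400.00) = $318.56 + 14.44% × $820.00 = $436.97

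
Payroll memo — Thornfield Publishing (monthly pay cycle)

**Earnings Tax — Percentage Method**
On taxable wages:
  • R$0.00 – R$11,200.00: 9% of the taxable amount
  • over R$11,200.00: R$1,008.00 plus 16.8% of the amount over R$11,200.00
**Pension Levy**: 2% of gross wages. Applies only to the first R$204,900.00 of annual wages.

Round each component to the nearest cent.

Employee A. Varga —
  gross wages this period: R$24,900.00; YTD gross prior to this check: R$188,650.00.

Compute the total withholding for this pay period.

Earnings Tax: taxable = R$24,900.00
  R$1,008.00 + 16.8% × (R$24,900.00 − R$11,200.00) = R$1,008.00 + 16.8% × R$13,700.00 = R$3,309.60
Pension Levy: cap R$204,900.00 − YTD R$188,650.00 = R$16,250.00 subject; 2% × R$16,250.00 = R$325.00
Total: R$3,309.60 + R$325.00 = R$3,634.60

R$3,634.60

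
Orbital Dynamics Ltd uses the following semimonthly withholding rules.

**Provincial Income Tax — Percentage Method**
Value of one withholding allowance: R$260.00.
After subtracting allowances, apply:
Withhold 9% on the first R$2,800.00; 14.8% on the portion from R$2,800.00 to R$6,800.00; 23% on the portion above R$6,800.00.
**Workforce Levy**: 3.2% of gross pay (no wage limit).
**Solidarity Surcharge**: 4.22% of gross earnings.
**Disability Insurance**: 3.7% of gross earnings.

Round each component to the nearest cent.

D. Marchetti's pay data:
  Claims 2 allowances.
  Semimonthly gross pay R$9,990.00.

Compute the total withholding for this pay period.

Provincial Income Tax: taxable = R$9,990.00 − 2×R$260.00 = R$9,470.00
  R$844.00 + 23% × (R$9,470.00 − R$6,800.00) = R$844.00 + 23% × R$2,670.00 = R$1,458.10
Workforce Levy: 3.2% × R$9,990.00 = R$319.68
Solidarity Surcharge: 4.22% × R$9,990.00 = R$421.58
Disability Insurance: 3.7% × R$9,990.00 = R$369.63
Total: R$1,458.10 + R$319.68 + R$421.58 + R$369.63 = R$2,568.99

R$2,568.99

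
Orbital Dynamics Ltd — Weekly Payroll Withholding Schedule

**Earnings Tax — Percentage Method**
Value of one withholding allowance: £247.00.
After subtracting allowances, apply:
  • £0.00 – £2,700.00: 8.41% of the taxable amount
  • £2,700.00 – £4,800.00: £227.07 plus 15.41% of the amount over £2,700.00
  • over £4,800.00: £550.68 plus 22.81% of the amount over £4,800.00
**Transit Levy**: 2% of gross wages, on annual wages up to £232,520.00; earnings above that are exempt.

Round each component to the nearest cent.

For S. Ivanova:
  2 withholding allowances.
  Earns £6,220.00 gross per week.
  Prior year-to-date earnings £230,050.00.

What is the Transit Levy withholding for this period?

£49.40

Transit Levy: cap £232,520.00 − YTD £230,050.00 = £2,470.00 subject; 2% × £2,470.00 = £49.40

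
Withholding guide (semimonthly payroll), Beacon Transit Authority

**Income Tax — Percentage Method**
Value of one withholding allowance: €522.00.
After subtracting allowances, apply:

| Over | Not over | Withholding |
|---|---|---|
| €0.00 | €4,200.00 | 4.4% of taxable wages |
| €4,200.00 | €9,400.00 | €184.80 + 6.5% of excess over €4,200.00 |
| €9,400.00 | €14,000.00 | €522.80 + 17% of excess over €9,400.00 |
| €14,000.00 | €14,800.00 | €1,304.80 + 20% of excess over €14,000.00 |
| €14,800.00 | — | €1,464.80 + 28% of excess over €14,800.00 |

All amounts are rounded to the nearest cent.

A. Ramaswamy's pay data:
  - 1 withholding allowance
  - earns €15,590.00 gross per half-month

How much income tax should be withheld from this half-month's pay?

€1,539.84

Income Tax: taxable = €15,590.00 − 1×€522.00 = €15,068.00
  €1,464.80 + 28% × (€15,068.00 − €14,800.00) = €1,464.80 + 28% × €268.00 = €1,539.84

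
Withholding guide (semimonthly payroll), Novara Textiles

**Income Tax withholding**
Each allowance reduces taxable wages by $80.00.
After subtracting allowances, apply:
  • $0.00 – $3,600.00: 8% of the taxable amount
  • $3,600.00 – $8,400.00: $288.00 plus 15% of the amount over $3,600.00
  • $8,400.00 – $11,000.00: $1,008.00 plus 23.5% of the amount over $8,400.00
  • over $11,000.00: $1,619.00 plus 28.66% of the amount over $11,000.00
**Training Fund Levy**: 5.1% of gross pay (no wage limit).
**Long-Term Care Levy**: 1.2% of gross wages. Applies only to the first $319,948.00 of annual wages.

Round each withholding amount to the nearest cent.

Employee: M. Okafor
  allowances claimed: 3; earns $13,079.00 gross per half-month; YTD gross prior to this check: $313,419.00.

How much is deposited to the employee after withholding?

Income Tax: taxable = $13,079.00 − 3×$80.00 = $12,839.00
  $1,619.00 + 28.66% × ($12,839.00 − $11,000.00) = $1,619.00 + 28.66% × $1,839.00 = $2,146.06
Training Fund Levy: 5.1% × $13,079.00 = $667.03
Long-Term Care Levy: cap $319,948.00 − YTD $313,419.00 = $6,529.00 subject; 1.2% × $6,529.00 = $78.35
Total withheld: $2,146.06 + $667.03 + $78.35 = $2,891.44
Net pay: $13,079.00 − $2,891.44 = $10,187.56

$10,187.56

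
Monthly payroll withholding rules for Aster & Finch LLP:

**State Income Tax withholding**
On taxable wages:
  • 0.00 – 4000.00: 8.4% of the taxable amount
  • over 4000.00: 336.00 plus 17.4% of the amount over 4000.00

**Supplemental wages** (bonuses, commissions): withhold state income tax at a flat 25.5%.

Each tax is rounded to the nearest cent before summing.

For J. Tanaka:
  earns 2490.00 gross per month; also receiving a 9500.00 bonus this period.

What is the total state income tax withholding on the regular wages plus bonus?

State Income Tax: taxable = 2490.00
  8.4% × 2490.00 = 209.16
Supplemental (25.5% flat on bonus): 25.5% × 9500.00 = 2422.50
Total state income tax: 209.16 + 2422.50 = 2631.66

2631.66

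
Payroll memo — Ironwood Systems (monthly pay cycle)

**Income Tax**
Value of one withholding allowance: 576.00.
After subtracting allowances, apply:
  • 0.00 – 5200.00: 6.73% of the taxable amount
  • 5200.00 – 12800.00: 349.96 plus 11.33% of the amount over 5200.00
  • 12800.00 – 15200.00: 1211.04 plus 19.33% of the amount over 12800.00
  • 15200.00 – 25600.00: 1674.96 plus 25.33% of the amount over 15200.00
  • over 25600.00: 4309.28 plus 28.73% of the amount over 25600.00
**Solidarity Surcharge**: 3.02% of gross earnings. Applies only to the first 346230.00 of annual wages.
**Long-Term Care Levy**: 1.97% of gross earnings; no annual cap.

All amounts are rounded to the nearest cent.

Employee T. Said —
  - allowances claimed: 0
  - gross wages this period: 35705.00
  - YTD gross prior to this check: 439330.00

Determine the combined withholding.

7915.84

Income Tax: taxable = 35705.00
  4309.28 + 28.73% × (35705.00 − 25600.00) = 4309.28 + 28.73% × 10105.00 = 7212.45
Solidarity Surcharge: YTD 439330.00 ≥ cap 346230.00 → 0.00
Long-Term Care Levy: 1.97% × 35705.00 = 703.39
Total: 7212.45 + 0.00 + 703.39 = 7915.84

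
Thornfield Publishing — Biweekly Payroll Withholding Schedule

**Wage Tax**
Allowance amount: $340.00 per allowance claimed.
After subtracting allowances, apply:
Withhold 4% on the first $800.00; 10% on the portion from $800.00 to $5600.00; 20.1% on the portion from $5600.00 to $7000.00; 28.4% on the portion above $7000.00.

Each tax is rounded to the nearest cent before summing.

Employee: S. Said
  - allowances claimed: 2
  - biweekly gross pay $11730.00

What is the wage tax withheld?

$1943.60

Wage Tax: taxable = $11730.00 − 2×$340.00 = $11050.00
  $793.40 + 28.4% × ($11050.00 − $7000.00) = $793.40 + 28.4% × $4050.00 = $1943.60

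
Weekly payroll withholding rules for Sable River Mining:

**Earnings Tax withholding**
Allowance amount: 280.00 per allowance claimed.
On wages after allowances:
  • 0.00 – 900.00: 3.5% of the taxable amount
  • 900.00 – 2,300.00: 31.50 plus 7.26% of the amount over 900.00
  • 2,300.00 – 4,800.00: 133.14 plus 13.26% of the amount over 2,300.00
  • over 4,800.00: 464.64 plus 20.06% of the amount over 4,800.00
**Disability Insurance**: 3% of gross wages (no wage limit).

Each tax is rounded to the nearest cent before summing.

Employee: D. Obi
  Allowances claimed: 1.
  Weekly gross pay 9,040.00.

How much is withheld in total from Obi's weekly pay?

1,530.22

Earnings Tax: taxable = 9,040.00 − 1×280.00 = 8,760.00
  464.64 + 20.06% × (8,760.00 − 4,800.00) = 464.64 + 20.06% × 3,960.00 = 1,259.02
Disability Insurance: 3% × 9,040.00 = 271.20
Total: 1,259.02 + 271.20 = 1,530.22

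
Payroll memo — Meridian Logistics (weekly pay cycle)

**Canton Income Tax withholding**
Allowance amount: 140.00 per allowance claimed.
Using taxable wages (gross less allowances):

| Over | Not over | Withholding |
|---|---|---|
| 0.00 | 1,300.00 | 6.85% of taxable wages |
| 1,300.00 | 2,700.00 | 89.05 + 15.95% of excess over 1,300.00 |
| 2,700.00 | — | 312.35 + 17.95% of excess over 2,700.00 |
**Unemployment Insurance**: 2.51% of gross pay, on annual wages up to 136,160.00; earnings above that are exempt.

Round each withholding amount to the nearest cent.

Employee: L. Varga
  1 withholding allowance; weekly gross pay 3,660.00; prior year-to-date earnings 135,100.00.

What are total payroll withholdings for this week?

486.15

Canton Income Tax: taxable = 3,660.00 − 1×140.00 = 3,520.00
  312.35 + 17.95% × (3,520.00 − 2,700.00) = 312.35 + 17.95% × 820.00 = 459.54
Unemployment Insurance: cap 136,160.00 − YTD 135,100.00 = 1,060.00 subject; 2.51% × 1,060.00 = 26.61
Total: 459.54 + 26.61 = 486.15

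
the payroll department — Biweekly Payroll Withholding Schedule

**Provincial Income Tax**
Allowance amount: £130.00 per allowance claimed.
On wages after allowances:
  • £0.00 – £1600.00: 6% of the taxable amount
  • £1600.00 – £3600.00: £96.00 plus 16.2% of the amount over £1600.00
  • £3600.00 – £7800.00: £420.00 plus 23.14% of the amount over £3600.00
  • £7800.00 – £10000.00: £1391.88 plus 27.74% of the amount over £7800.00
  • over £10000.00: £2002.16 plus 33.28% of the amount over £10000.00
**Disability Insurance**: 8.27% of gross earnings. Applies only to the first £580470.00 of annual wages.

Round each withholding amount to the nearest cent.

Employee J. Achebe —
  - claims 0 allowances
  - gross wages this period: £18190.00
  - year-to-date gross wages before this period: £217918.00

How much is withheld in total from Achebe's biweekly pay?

Provincial Income Tax: taxable = £18190.00
  £2002.16 + 33.28% × (£18190.00 − £10000.00) = £2002.16 + 33.28% × £8190.00 = £4727.79
Disability Insurance: 8.27% × £18190.00 = £1504.31
Total: £4727.79 + £1504.31 = £6232.10

£6232.10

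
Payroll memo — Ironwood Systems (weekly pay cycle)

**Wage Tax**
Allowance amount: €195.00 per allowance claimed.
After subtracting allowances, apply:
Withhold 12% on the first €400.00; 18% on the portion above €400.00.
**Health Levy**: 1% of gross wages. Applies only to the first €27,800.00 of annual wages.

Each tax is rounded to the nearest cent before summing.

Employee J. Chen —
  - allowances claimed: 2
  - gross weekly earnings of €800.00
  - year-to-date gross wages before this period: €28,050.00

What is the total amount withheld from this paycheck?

Wage Tax: taxable = €800.00 − 2×€195.00 = €410.00
  €48.00 + 18% × (€410.00 − €400.00) = €48.00 + 18% × €10.00 = €49.80
Health Levy: YTD €28,050.00 ≥ cap €27,800.00 → €0.00
Total: €49.80 + €0.00 = €49.80

€49.80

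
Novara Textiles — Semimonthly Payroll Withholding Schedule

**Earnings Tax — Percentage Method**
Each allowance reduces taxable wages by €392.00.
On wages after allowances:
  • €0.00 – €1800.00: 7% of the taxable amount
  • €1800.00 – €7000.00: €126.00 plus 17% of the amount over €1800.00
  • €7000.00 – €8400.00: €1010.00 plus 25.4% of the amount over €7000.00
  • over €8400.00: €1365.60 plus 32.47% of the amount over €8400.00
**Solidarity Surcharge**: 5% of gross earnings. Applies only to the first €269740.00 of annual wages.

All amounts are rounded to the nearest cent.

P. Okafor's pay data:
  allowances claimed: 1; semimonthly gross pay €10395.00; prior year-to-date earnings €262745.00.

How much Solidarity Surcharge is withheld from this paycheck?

Solidarity Surcharge: cap €269740.00 − YTD €262745.00 = €6995.00 subject; 5% × €6995.00 = €349.75

€349.75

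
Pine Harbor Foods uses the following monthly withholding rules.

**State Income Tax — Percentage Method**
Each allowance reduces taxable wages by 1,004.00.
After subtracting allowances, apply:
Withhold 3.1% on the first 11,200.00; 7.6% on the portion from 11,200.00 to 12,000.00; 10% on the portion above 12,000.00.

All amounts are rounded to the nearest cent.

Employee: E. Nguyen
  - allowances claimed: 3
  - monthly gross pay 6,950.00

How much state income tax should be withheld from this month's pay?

State Income Tax: taxable = 6,950.00 − 3×1,004.00 = 3,938.00
  3.1% × 3,938.00 = 122.08

122.08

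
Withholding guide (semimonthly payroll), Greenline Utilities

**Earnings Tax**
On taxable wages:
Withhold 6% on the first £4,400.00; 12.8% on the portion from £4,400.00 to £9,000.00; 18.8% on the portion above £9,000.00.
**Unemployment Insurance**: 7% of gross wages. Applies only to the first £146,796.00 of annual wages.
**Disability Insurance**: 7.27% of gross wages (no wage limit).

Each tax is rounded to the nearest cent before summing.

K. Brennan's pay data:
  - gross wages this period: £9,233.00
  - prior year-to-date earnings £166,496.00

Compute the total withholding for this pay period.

Earnings Tax: taxable = £9,233.00
  £852.80 + 18.8% × (£9,233.00 − £9,000.00) = £852.80 + 18.8% × £233.00 = £896.60
Unemployment Insurance: YTD £166,496.00 ≥ cap £146,796.00 → £0.00
Disability Insurance: 7.27% × £9,233.00 = £671.24
Total: £896.60 + £0.00 + £671.24 = £1,567.84

£1,567.84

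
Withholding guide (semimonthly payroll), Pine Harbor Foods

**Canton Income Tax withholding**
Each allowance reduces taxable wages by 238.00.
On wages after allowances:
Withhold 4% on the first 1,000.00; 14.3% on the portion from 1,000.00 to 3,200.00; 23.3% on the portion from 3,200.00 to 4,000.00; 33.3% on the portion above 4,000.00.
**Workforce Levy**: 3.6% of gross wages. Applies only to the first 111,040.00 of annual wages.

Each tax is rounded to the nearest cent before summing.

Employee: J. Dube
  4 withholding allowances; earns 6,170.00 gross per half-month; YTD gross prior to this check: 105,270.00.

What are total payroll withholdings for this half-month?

Canton Income Tax: taxable = 6,170.00 − 4×238.00 = 5,218.00
  541.00 + 33.3% × (5,218.00 − 4,000.00) = 541.00 + 33.3% × 1,218.00 = 946.59
Workforce Levy: cap 111,040.00 − YTD 105,270.00 = 5,770.00 subject; 3.6% × 5,770.00 = 207.72
Total: 946.59 + 207.72 = 1,154.31

1,154.31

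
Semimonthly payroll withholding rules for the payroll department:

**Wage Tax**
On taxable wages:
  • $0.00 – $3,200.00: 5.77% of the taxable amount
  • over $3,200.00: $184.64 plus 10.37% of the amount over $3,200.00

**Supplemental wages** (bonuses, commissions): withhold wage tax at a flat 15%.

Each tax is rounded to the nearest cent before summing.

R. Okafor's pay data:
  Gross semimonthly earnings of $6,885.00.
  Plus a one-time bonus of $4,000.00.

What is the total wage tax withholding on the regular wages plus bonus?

Wage Tax: taxable = $6,885.00
  $184.64 + 10.37% × ($6,885.00 − $3,200.00) = $184.64 + 10.37% × $3,685.00 = $566.77
Supplemental (15% flat on bonus): 15% × $4,000.00 = $600.00
Total wage tax: $566.77 + $600.00 = $1,166.77

$1,166.77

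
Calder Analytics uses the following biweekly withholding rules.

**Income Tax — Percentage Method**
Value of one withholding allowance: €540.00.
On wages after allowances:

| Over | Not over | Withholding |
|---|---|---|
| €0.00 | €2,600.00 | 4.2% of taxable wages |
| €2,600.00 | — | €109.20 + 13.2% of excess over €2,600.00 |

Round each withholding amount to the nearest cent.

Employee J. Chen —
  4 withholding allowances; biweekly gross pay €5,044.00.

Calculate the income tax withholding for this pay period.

Income Tax: taxable = €5,044.00 − 4×€540.00 = €2,884.00
  €109.20 + 13.2% × (€2,884.00 − €2,600.00) = €109.20 + 13.2% × €284.00 = €146.69

€146.69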